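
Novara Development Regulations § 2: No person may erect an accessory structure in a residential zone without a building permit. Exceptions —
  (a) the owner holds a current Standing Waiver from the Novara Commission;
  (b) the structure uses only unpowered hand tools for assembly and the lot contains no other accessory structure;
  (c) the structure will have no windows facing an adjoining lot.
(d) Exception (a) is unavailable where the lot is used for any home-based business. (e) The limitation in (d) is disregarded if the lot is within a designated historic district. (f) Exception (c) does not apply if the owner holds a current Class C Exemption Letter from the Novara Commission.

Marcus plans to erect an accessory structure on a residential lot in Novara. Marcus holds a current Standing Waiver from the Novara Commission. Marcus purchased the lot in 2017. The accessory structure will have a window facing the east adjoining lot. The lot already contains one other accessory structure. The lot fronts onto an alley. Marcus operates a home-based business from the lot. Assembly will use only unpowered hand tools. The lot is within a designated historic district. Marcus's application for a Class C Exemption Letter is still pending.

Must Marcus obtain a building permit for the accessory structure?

All of (a)'s requirements are met (a current Standing Waiver is held). As to paragraphs (d)–(e): (d) would limit (a) — a home-based business operates on the lot — but (e) sets (d) aside: (e) operates against (d): the lot is in a historic district. Exception (a) stands.
Exception (b) fails — the lot already has another accessory structure.
Exception (c) fails — a window faces an adjoining lot.

No — exception (a) applies; Marcus does not need a building permit.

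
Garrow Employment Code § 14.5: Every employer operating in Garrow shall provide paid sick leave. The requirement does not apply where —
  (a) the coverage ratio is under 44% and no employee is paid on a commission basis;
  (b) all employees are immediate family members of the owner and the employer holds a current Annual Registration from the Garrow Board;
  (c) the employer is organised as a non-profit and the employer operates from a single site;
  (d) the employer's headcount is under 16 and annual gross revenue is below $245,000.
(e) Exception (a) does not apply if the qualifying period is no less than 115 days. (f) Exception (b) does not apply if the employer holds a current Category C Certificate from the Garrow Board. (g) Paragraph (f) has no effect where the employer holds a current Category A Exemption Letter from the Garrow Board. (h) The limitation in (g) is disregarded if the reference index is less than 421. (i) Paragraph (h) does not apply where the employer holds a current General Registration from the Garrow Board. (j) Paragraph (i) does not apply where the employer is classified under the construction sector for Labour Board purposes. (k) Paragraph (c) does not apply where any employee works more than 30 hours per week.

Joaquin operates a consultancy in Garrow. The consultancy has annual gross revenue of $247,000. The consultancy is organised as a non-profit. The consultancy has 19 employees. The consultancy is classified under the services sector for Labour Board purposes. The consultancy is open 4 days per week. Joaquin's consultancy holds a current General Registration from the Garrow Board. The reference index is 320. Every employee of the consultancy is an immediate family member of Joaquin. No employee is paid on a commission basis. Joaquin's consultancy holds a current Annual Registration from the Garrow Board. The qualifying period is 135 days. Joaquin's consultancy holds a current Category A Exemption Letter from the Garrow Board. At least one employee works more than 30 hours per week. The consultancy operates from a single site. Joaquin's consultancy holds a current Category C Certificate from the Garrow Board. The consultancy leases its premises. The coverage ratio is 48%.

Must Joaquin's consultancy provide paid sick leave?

No — exception (b) applies; Joaquin's consultancy is not required to provide paid sick leave.

Exception (a) does not apply: the coverage ratio is 48%, not under 44%.
All of (b)'s requirements are met (every employee is an immediate family member; a current Annual Registration is held). Applying paragraphs (f)–(j): (f) is triggered (a current Category C Certificate is held), but is itself disapplied by (g): (g) is triggered — a current Category A Exemption Letter is held. (h) would limit (g) — the reference index is 320, less than the 421 limit — but (i) sets (h) aside: (i) operates — a current General Registration is held. (j), which would lift (i), is not triggered — the consultancy is classified under the services sector. (b) remains available.
All of (c)'s requirements are met (the employer is a non-profit; the employer operates from a single site). However, paragraph (k) must be considered: (k) is engaged — at least one employee exceeds 30 hours/week. So (c) is unavailable.
Exception (d) fails — the employer's headcount is 19, not under 16.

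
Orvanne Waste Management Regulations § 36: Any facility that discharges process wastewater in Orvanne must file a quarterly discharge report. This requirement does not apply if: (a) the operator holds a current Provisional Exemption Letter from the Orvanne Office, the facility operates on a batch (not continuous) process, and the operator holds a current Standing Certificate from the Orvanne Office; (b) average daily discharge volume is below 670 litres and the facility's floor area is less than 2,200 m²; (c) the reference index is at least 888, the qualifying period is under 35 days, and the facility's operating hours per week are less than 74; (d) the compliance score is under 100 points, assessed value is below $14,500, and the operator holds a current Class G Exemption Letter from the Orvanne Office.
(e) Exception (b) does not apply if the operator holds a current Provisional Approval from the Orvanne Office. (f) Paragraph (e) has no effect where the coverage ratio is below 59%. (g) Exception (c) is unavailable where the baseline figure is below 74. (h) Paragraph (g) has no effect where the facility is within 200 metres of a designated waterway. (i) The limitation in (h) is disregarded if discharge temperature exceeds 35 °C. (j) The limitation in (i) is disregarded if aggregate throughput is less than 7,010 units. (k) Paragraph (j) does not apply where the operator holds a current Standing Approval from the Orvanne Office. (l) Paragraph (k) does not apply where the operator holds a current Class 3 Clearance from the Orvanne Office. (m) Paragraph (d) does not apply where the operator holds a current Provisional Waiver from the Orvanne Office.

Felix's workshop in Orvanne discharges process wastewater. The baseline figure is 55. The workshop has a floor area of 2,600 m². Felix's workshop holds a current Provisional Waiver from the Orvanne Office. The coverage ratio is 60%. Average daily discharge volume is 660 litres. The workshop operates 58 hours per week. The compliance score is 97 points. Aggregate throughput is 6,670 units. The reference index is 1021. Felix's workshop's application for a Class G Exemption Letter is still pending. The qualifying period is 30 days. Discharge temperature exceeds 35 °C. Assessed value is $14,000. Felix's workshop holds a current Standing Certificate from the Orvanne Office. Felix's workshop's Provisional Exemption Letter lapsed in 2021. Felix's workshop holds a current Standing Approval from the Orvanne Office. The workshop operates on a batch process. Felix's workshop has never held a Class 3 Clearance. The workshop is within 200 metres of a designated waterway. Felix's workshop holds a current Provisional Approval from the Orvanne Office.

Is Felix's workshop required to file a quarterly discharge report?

Yes — Felix's workshop must file a quarterly discharge report.

Exception (a) fails — there is no Provisional Exemption Letter in force.
Exception (b) requires that the facility's floor area is less than 2,200 m²; but the facility's floor area is 2,600 m², not less than 2,200 m², so (b) is unavailable.
Exception (c)'s conditions are all satisfied: the reference index is 1,021, meeting the 888 threshold; the qualifying period is 30 days, under the 35 days limit; the facility's operating hours per week are 58, less than the 74 limit. But: (g) operates against (c): the baseline figure is 55, below the 74 limit. (h) would limit (g) — the workshop is within 200 m of a designated waterway — but (i) sets (h) aside: (i) applies — discharge temperature exceeds 35 °C. (j) would limit (i) — aggregate throughput is 6,670 units, less than the 7,010 units limit — but (k) sets (j) aside: (k) operates against (j): a current Standing Approval is held. (l) is inapplicable (there is no Class 3 Clearance in force), so (k) stands. (c) is therefore removed.
Exception (d) fails — the Class G Exemption Letter is not current.
No exception applies. The general rule governs.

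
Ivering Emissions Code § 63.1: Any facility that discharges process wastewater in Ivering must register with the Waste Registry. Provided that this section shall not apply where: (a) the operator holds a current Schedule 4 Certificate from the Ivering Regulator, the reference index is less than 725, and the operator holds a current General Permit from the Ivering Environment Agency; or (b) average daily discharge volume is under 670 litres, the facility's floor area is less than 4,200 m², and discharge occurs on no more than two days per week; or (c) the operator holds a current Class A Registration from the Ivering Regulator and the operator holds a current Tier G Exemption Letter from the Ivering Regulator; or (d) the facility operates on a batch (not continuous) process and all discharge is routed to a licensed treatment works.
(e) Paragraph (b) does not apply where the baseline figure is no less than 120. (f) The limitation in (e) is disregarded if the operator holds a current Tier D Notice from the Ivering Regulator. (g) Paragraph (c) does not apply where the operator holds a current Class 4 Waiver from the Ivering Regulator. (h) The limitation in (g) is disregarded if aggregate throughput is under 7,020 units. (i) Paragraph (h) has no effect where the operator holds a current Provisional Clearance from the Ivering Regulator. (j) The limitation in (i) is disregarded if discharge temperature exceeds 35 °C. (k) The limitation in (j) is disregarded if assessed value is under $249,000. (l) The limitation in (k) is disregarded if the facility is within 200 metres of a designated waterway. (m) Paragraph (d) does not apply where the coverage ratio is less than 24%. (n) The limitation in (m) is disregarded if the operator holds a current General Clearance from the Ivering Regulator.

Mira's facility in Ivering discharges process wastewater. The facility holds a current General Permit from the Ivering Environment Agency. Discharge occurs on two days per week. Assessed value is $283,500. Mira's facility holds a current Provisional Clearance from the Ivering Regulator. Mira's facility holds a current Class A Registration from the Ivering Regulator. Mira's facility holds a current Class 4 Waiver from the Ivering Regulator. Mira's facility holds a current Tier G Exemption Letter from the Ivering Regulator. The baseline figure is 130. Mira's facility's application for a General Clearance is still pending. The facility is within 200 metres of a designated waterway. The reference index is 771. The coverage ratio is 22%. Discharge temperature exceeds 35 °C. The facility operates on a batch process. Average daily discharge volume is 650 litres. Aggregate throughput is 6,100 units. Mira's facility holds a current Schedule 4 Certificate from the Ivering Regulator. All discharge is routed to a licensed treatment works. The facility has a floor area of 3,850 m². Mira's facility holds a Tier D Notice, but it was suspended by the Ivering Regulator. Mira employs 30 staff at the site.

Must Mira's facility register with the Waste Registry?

Exception (a) fails — the reference index is 771, not less than 725.
Exception (b): average daily discharge volume is 650 litres, under the 670 litres limit; the facility's floor area is 3,850 m², less than the 4,200 m² limit; discharge occurs on no more than two days per week — every condition holds. Turning to paragraphs (e)–(f): (e) is triggered — the baseline figure is 130, meeting the 120 threshold. (f) is inapplicable (no current Tier D Notice is held), so (e) stands. So (b) is unavailable.
Exception (c) is satisfied on its face — a current Class A Registration is held; a current Tier G Exemption Letter is held. As to paragraphs (g)–(l): (g) is triggered (a current Class 4 Waiver is held), but is displaced by (h): (h) operates against (g): aggregate throughput is 6,100 units, under the 7,020 units limit. (i) operates (a current Provisional Clearance is held), but is itself disapplied by (j): (j) operates against (i): discharge temperature exceeds 35 °C. (k) does not operate here (assessed value is $283,500, not under $249,000), so (j) stands. So (c) applies.
Exception (d)'s conditions are all satisfied: the facility operates on a batch process; discharge is routed to a licensed treatment works. But: (m) operates against (d): the coverage ratio is 22%, less than the 24% limit. (n) does not operate here (no current General Clearance is held), so (m) stands. So (d) is unavailable.

No — exception (c) applies; Mira's facility is not required to register with the Waste Registry.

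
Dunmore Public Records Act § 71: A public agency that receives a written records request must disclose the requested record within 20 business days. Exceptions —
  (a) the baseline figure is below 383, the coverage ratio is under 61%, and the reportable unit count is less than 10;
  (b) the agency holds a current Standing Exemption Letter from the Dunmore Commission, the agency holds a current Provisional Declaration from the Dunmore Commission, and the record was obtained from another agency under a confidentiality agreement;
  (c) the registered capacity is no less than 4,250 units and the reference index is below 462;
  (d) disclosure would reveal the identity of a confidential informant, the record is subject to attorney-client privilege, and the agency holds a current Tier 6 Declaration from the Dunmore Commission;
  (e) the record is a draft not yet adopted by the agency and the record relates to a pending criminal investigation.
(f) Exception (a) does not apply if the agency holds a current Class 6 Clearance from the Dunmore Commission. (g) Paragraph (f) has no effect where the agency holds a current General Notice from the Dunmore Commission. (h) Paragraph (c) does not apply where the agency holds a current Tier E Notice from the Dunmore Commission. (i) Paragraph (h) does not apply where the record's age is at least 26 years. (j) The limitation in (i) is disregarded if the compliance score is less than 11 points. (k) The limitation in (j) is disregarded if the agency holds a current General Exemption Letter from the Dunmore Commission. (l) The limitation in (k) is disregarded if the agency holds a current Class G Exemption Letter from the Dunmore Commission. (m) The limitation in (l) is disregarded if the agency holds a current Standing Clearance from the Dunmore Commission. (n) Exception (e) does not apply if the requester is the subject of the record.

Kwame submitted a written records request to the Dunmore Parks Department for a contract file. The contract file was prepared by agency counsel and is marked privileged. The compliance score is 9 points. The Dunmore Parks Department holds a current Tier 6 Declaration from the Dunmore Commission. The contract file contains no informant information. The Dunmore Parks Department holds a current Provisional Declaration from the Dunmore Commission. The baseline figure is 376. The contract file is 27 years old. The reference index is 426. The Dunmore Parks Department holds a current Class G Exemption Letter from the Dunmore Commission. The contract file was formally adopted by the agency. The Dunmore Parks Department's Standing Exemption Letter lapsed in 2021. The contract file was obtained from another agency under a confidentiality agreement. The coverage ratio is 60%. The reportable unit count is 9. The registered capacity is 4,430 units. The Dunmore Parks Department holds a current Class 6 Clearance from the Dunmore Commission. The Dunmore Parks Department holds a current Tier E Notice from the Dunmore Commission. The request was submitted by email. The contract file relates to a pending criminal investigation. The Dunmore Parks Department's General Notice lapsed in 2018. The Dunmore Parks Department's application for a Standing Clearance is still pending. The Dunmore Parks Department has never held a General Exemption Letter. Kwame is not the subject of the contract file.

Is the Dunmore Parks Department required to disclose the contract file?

Yes — the Dunmore Parks Department must disclose the contract file.

Exception (a): the baseline figure is 376, below the 383 limit; the coverage ratio is 60%, under the 61% limit; the reportable unit count is 9, less than the 10 limit — every condition holds. However, paragraphs (f)–(g) must be considered: (f) operates — a current Class 6 Clearance is held. (g) is inapplicable (there is no General Notice in force), so (f) stands. (a) is therefore removed.
Exception (b) requires that the agency holds a current Standing Exemption Letter from the Dunmore Commission; but there is no Standing Exemption Letter in force, so (b) is unavailable.
All of (c)'s requirements are met (the registered capacity is 4,430 units, meeting the 4,250 units threshold; the reference index is 426, below the 462 limit). But: (h) operates — a current Tier E Notice is held. (i) is triggered (the record's age is 27 years, meeting the 26 years threshold), but yields to (j): (j) operates against (i): the compliance score is 9 points, less than the 11 points limit. (k) is not engaged (there is no General Exemption Letter in force), so (j) stands. So (c) is unavailable.
Exception (d) fails — the contract file contains no informant information.
Exception (e) does not apply: the contract file has been formally adopted.
No exception is made out. the Dunmore Parks Department falls within the general rule.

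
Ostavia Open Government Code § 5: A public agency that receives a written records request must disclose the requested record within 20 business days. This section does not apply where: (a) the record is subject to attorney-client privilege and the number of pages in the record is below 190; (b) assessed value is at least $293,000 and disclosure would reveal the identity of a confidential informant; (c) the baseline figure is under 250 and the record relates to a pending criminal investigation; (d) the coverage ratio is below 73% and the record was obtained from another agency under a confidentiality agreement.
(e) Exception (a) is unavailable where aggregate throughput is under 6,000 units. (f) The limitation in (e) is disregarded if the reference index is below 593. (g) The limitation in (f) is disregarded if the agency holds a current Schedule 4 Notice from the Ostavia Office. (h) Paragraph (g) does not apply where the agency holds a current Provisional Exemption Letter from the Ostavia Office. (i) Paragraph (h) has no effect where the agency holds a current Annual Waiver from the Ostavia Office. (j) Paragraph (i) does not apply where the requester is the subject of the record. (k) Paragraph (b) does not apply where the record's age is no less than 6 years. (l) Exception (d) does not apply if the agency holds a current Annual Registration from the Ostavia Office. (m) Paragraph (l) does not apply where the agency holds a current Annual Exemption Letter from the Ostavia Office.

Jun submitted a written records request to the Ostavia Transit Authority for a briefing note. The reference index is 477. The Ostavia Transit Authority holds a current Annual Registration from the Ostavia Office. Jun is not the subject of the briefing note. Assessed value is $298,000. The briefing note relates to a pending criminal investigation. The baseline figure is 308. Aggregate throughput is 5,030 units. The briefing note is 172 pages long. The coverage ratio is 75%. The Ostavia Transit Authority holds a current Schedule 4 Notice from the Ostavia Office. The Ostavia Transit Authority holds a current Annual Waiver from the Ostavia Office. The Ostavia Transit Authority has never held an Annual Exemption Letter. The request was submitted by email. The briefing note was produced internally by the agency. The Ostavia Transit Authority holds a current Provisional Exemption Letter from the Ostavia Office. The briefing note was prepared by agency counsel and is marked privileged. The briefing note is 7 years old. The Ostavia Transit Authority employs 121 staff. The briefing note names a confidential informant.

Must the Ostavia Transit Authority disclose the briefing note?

Yes — the Ostavia Transit Authority must disclose the briefing note.

Exception (a): the briefing note is privileged; the number of pages in the record is 172, below the 190 limit — every condition holds. But applying paragraphs (e)–(j): (e) is triggered — aggregate throughput is 5,030 units, under the 6,000 units limit. (f) would limit (e) — the reference index is 477, below the 593 limit — but (g) sets (f) aside: (g) operates — a current Schedule 4 Notice is held. (h) would limit (g) — a current Provisional Exemption Letter is held — but (i) sets (h) aside: (i) operates against (h): a current Annual Waiver is held. (j), which would lift (i), is not engaged — Jun is not the subject of the briefing note. Exception (a) does not apply.
All of (b)'s requirements are met (assessed value is $298,000, meeting the $293,000 threshold; the briefing note names a confidential informant). However, paragraph (k) must be considered: (k) operates — the record's age is 7 years, meeting the 6 years threshold. (b) is therefore removed.
Exception (c) does not apply: the baseline figure is 308, not under 250.
Exception (d) fails — the coverage ratio is 75%, not below 73%.
No exception applies. The general rule governs.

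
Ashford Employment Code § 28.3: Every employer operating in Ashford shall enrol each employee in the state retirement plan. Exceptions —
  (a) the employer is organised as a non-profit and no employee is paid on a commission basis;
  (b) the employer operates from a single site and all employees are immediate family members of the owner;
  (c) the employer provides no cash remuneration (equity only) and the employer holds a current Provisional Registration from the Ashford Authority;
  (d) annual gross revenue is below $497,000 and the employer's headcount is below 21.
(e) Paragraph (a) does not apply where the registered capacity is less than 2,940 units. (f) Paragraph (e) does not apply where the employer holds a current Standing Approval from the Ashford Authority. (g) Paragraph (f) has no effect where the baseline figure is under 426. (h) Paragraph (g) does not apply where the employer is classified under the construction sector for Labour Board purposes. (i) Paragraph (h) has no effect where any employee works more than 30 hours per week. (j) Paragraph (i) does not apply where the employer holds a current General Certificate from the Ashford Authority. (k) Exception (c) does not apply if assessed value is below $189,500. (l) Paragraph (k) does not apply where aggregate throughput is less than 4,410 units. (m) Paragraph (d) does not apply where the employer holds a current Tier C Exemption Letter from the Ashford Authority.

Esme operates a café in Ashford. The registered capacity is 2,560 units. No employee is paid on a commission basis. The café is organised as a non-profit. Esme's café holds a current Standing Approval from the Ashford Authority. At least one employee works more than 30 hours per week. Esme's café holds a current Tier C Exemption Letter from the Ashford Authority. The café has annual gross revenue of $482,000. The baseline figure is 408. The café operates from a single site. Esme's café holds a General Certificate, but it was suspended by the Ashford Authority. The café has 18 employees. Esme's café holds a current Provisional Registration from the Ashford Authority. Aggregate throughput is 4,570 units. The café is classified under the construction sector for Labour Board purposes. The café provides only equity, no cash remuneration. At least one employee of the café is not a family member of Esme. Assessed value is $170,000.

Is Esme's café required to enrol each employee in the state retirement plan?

Yes — Esme's café must enrol each employee in the state retirement plan.

Exception (a): the employer is a non-profit; no employee is paid on commission — every condition holds. Turning to paragraphs (e)–(j): (e) applies — the registered capacity is 2,560 units, less than the 2,940 units limit. (f) would limit (e) — a current Standing Approval is held — but (g) sets (f) aside: (g) applies — the baseline figure is 408, under the 426 limit. (h) is triggered (the café is classified under the construction sector), but is itself disapplied by (i): (i) is engaged — at least one employee exceeds 30 hours/week. (j) does not operate here (the General Certificate is not current), so (i) stands. So (a) is unavailable.
Exception (b) requires that all employees are immediate family members of the owner; but at least one employee is not a family member, so (b) is unavailable.
Exception (c): remuneration is equity-only; a current Provisional Registration is held — every condition holds. However, paragraphs (k)–(l) must be considered: (k) operates against (c): assessed value is $170,000, below the $189,500 limit. (l), which would lift (k), is inapplicable — aggregate throughput is 4,570 units, not less than 4,410 units. (c) is therefore removed.
Exception (d)'s conditions are all satisfied: annual gross revenue is $482,000, below the $497,000 limit; the employer's headcount is 18, below the 21 limit. Turning to paragraph (m): (m) operates against (d): a current Tier C Exemption Letter is held. (d) is therefore removed.
No exception is made out. Esme's café falls within the general rule.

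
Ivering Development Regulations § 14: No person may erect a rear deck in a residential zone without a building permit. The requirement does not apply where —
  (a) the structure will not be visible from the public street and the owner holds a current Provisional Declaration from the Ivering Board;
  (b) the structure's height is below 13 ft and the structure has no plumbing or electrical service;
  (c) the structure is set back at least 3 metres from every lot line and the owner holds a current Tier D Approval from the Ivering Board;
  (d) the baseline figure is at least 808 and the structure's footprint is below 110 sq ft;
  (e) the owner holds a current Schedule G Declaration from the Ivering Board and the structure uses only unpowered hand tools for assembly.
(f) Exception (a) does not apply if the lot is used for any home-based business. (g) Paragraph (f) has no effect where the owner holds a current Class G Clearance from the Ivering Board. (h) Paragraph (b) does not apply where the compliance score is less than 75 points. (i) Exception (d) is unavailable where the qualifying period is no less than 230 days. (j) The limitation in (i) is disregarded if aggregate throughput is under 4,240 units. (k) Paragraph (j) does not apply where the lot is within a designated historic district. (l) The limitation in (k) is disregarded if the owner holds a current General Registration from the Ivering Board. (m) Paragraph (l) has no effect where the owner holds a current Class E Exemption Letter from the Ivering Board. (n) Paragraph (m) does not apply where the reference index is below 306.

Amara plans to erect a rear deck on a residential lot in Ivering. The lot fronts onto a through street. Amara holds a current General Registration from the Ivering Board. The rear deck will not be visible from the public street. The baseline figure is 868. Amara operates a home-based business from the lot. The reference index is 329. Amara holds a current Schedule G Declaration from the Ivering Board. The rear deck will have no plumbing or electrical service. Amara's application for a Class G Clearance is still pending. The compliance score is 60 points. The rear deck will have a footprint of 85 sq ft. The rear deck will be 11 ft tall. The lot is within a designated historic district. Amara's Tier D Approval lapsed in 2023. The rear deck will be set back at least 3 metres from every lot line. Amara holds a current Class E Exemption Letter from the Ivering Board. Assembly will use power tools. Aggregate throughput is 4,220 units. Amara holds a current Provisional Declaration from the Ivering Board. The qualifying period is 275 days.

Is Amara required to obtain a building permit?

Yes — Amara must obtain a building permit.

All of (a)'s requirements are met (the structure will not be visible from the street; a current Provisional Declaration is held). But: (f) is engaged — a home-based business operates on the lot. (g), which would lift (f), is not engaged — no current Class G Clearance is held. (a) is therefore removed.
Exception (b) is satisfied on its face — the structure's height is 11 ft, below the 13 ft limit; there is no plumbing or electrical service. But applying paragraph (h): (h) operates — the compliance score is 60 points, less than the 75 points limit. So (b) is unavailable.
Exception (c) requires that the owner holds a current Tier D Approval from the Ivering Board; but no current Tier D Approval is held, so (c) is unavailable.
Exception (d): the baseline figure is 868, meeting the 808 threshold; the structure's footprint is 85 sq ft, below the 110 sq ft limit — every condition holds. Turning to paragraphs (i)–(n): (i) operates — the qualifying period is 275 days, meeting the 230 days threshold. (j) is triggered (aggregate throughput is 4,220 units, under the 4,240 units limit), but is overridden by (k): (k) operates against (j): the lot is in a historic district. (l) is engaged (a current General Registration is held), but yields to (m): (m) operates — a current Class E Exemption Letter is held. (n) does not operate here (the reference index is 329, not below 306), so (m) stands. So (d) is unavailable.
Exception (e) fails — assembly uses power tools.
No exception applies. The general rule governs.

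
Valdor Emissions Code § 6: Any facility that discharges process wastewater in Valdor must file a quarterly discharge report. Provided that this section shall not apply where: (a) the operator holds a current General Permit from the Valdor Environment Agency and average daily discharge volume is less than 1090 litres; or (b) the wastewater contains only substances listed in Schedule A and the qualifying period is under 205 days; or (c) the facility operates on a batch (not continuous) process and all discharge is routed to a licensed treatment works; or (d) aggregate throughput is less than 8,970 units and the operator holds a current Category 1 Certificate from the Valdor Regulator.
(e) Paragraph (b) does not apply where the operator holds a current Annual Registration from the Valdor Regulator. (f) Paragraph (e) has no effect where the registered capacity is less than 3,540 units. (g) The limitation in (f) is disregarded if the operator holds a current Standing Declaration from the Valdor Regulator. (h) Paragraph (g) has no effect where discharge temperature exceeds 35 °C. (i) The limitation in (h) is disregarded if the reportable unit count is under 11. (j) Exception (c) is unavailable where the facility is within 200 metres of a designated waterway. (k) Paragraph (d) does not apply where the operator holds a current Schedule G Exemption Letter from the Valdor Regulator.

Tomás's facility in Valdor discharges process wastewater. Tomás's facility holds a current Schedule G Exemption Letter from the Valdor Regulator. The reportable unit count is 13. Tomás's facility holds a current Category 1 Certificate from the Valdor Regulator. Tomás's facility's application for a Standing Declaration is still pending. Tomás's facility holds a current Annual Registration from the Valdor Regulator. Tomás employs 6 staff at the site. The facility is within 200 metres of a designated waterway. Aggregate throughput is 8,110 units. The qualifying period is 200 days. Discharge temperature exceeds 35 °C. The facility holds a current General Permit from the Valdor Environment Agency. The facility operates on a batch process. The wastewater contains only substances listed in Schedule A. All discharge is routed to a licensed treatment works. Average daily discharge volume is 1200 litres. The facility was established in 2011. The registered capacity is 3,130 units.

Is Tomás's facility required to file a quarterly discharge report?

No — exception (b) applies; Tomás's facility is not required to file a quarterly discharge report.

Exception (a) requires that average daily discharge volume is less than 1090 litres; but average daily discharge volume is 1200 litres, not less than 1090 litres, so (a) is unavailable.
All of (b)'s requirements are met (the wastewater is Schedule-A-only; the qualifying period is 200 days, under the 205 days limit). Considering the limiting provisions: (e) applies (a current Annual Registration is held), but is set aside by (f): (f) is engaged — the registered capacity is 3,130 units, less than the 3,540 units limit. (g), which would lift (f), is not triggered — the Standing Declaration is not current. So (b) applies.
All of (c)'s requirements are met (the facility operates on a batch process; discharge is routed to a licensed treatment works). Turning to paragraph (j): (j) operates — the facility is within 200 m of a designated waterway. So (c) is unavailable.
Exception (d): aggregate throughput is 8,110 units, less than the 8,970 units limit; a current Category 1 Certificate is held — every condition holds. But: (k) applies — a current Schedule G Exemption Letter is held. So (d) is unavailable.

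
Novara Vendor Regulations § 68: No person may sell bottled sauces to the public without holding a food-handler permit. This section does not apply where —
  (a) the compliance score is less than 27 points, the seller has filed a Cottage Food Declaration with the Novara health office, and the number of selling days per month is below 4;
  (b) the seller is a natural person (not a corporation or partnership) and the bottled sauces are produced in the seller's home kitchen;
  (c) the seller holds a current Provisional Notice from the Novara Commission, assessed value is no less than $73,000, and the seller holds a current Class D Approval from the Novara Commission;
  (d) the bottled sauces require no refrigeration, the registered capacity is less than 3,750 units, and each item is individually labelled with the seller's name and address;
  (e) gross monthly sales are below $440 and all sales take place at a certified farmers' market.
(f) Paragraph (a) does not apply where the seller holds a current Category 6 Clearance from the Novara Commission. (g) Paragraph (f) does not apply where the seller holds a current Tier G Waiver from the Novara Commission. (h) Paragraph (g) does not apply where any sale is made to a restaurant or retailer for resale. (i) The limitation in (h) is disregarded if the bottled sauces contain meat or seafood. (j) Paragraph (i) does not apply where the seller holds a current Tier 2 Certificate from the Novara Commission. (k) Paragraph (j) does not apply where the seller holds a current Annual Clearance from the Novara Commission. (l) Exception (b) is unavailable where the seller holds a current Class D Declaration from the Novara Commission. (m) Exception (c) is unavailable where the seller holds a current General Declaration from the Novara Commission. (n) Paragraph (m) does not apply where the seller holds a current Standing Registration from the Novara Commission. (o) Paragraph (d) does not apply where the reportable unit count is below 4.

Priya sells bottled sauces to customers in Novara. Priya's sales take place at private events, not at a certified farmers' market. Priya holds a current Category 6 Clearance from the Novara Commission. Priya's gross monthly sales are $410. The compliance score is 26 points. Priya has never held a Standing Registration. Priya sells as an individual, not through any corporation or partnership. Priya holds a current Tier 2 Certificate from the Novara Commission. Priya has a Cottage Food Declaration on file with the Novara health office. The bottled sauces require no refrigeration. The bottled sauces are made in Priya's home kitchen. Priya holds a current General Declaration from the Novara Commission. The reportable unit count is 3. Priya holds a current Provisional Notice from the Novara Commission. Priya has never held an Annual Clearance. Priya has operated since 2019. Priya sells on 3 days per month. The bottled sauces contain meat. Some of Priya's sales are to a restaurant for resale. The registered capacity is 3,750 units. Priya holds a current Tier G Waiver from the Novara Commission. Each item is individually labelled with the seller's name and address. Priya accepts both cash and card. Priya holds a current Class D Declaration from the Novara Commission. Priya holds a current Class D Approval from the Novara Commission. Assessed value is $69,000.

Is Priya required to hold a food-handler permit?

Exception (a)'s conditions are all satisfied: the compliance score is 26 points, less than the 27 points limit; a Cottage Food Declaration is on file; the number of selling days per month is 3, below the 4 limit. But applying paragraphs (f)–(k): (f) is triggered — a current Category 6 Clearance is held. (g) would limit (f) — a current Tier G Waiver is held — but (h) sets (g) aside: (h) operates against (g): some sales are to a restaurant for resale. (i) would limit (h) — the bottled sauces contain meat — but (j) sets (i) aside: (j) is engaged — a current Tier 2 Certificate is held. (k) is not engaged (no current Annual Clearance is held), so (j) stands. Exception (a) does not apply.
Exception (b) is satisfied on its face — the seller is a natural person; the bottled sauces are home-kitchen produced. But: (l) applies — a current Class D Declaration is held. So (b) is unavailable.
Exception (c) fails — assessed value is $69,000, short of $73,000.
Exception (d) requires that the registered capacity is less than 3,750 units; but the registered capacity is 3,750 units, not less than 3,750 units, so (d) is unavailable.
Exception (e) does not apply: sales are at private events, not a certified farmers' market.
None of the exceptions is available; § 68 applies in full.

Yes — Priya must hold a food-handler permit.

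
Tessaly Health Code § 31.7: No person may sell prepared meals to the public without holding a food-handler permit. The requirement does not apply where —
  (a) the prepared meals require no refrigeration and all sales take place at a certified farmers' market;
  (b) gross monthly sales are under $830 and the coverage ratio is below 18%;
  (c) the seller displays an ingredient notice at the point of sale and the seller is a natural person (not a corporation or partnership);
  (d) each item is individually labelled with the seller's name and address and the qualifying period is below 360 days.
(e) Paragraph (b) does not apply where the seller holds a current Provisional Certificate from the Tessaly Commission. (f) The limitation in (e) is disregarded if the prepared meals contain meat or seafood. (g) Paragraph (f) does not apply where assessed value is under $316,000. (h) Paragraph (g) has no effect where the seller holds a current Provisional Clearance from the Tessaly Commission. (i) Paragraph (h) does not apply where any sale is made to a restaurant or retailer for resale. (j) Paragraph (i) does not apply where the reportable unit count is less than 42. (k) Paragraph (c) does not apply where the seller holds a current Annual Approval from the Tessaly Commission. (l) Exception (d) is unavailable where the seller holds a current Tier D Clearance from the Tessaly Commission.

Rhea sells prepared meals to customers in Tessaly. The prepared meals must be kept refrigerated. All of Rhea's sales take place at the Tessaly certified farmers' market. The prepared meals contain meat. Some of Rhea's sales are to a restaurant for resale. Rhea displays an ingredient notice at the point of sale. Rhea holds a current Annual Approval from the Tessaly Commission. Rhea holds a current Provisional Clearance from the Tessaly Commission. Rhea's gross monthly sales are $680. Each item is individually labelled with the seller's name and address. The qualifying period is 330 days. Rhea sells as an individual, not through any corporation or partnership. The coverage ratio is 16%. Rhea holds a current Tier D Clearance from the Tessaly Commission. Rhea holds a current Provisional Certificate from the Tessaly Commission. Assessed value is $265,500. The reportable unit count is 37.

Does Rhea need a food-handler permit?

No — exception (b) applies; Rhea is not required to hold a food-handler permit.

Exception (a) fails — the prepared meals require refrigeration.
Exception (b)'s conditions are all satisfied: gross monthly sales are $680, under the $830 limit; the coverage ratio is 16%, below the 18% limit. Applying paragraphs (e)–(j): (e) would limit (b) — a current Provisional Certificate is held — but (f) sets (e) aside: (f) applies — the prepared meals contain meat. (g) would limit (f) — assessed value is $265,500, under the $316,000 limit — but (h) sets (g) aside: (h) operates — a current Provisional Clearance is held. (i) would limit (h) — some sales are to a restaurant for resale — but (j) sets (i) aside: (j) operates — the reportable unit count is 37, less than the 42 limit. (b) remains available.
Exception (c): an ingredient notice is displayed; the seller is a natural person — every condition holds. But: (k) operates against (c): a current Annual Approval is held. Exception (c) does not apply.
Exception (d) is satisfied on its face — items are individually labelled; the qualifying period is 330 days, below the 360 days limit. Turning to paragraph (l): (l) operates against (d): a current Tier D Clearance is held. Exception (d) does not apply.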